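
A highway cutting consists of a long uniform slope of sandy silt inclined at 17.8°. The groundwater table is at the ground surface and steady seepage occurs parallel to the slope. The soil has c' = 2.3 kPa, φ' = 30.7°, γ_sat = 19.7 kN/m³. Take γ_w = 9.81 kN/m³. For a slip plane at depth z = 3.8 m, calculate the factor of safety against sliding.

With seepage parallel to the slope and the water table at the surface, the effective normal stress on the slip plane uses the buoyant unit weight γ' = γ_sat − γ_w while the driving shear stress uses γ_sat:
FS = [c' + γ' z cos²β tanφ'] / [γ_sat z sinβ cosβ]
γ' = 19.7 − 9.81 = 9.89 kN/m³
Numerator = 2.3 + 9.89·3.8·cos²17.8°·tan30.7° = 2.3 + 9.89·3.8·0.9066·0.5938 = 22.529 kPa
Denominator = 19.7·3.8·sin17.8°·cos17.8° = 19.7·3.8·0.3057·0.9521 = 21.789 kPa
FS = 22.529 / 21.789 = 1.034

FS = 1.03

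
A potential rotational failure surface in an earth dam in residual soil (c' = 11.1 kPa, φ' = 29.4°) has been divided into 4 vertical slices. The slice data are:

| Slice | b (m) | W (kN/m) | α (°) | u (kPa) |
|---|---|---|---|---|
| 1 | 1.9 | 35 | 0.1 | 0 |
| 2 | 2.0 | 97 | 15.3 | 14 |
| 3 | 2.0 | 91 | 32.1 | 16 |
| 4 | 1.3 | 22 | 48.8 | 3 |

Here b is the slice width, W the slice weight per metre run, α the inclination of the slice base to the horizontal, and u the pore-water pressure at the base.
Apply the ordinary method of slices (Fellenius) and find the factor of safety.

FS = 1.94

Ordinary method of slices: FS = Σ[c'·Δl_i + (W_i cosα_i − u_i·Δl_i)·tanφ'] / Σ W_i sinα_i, with Δl_i = b_i / cosα_i.
Slice 1: Δl = 1.9/cos0.1° = 1.900 m; N'_1 = 35·cos0.1° − 0·1.900 = 35.0; c'Δl = 21.09; W sinα = 0.1
Slice 2: Δl = 2.0/cos15.3° = 2.073 m; N'_2 = 97·cos15.3° − 14·2.073 = 64.5; c'Δl = 23.02; W sinα = 25.6
Slice 3: Δl = 2.0/cos32.1° = 2.361 m; N'_3 = 91·cos32.1° − 16·2.361 = 39.3; c'Δl = 26.21; W sinα = 48.4
Slice 4: Δl = 1.3/cos48.8° = 1.974 m; N'_4 = 22·cos48.8° − 3·1.974 = 8.6; c'Δl = 21.91; W sinα = 16.6
Σc'Δl = 92.2 kN/m; ΣN' = 147.4 kN/m; ΣW sinα = 90.6 kN/m
Resisting = 92.2 + 147.4·tan29.4° = 92.2 + 83.1 = 175.3 kN/m
FS = 175.3 / 90.6 = 1.935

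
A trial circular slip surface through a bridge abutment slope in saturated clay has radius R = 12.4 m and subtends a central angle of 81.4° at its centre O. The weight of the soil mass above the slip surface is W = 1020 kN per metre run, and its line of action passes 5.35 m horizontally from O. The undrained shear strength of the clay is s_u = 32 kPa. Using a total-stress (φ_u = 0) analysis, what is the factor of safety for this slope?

Taking moments about the centre O, the resisting moment is provided by the undrained shear strength acting along the arc:
Arc length L_a = R·θ = 12.4·(81.4°·π/180) = 12.4·1.4207 = 17.62 m
M_R = s_u·L_a·R = 32·17.62·12.4 = 6990.3 kN·m/m
M_D = W·d = 1020·5.35 = 5457.0 kN·m/m
FS = M_R / M_D = 6990.3 / 5457.0 = 1.281

FS = 1.28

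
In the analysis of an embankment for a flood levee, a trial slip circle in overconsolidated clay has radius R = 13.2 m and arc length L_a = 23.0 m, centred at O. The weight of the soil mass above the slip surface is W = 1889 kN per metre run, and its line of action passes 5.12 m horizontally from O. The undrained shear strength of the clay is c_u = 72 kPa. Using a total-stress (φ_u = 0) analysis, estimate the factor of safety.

FS = 2.26

Taking moments about the centre O, the resisting moment is provided by the undrained shear strength acting along the arc:
M_R = c_u·L_a·R = 72·23.00·13.2 = 21859.2 kN·m/m
M_D = W·d = 1889·5.12 = 9671.7 kN·m/m
FS = M_R / M_D = 21859.2 / 9671.7 = 2.260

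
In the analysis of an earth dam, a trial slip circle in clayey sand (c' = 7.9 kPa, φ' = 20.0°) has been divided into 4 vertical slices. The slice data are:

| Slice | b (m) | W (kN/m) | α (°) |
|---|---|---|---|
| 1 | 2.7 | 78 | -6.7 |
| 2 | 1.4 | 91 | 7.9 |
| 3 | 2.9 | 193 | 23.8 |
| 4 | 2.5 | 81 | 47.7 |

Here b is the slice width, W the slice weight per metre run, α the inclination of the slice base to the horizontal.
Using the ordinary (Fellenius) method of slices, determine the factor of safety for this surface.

Ordinary method of slices: FS = Σ[c'·Δl_i + (W_i cosα_i)·tanφ'] / Σ W_i sinα_i, with Δl_i = b_i / cosα_i.
Slice 1: Δl = 2.7/cos(-6.7°) = 2.719 m; N'_1 = 78·cos(-6.7°) = 77.5; c'Δl = 21.48; W sinα = -9.1
Slice 2: Δl = 1.4/cos7.9° = 1.413 m; N'_2 = 91·cos7.9° = 90.1; c'Δl = 11.17; W sinα = 12.5
Slice 3: Δl = 2.9/cos23.8° = 3.170 m; N'_3 = 193·cos23.8° = 176.6; c'Δl = 25.04; W sinα = 77.9
Slice 4: Δl = 2.5/cos47.7° = 3.715 m; N'_4 = 81·cos47.7° = 54.5; c'Δl = 29.35; W sinα = 59.9
Σc'Δl = 87.0 kN/m; ΣN' = 398.7 kN/m; ΣW sinα = 141.2 kN/m
Resisting = 87.0 + 398.7·tan20.0° = 87.0 + 145.1 = 232.1 kN/m
FS = 232.1 / 141.2 = 1.644

FS = 1.64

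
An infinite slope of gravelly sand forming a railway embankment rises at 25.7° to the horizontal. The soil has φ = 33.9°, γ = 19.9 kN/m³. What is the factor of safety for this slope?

For a dry cohesionless infinite slope the factor of safety is FS = tanφ / tanβ.
FS = tan33.9° / tan25.7° = 0.6720 / 0.4813 = 1.396

FS = 1.40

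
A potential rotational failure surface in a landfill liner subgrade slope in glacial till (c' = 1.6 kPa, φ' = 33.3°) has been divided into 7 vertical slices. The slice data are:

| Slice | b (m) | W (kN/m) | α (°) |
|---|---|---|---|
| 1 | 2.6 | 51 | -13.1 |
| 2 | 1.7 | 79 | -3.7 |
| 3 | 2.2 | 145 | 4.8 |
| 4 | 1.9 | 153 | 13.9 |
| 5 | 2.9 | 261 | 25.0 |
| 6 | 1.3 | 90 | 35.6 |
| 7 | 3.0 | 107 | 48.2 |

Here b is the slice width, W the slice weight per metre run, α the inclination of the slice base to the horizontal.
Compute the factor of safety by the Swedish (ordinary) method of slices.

FS = 2.02

Ordinary method of slices: FS = Σ[c'·Δl_i + (W_i cosα_i)·tanφ'] / Σ W_i sinα_i, with Δl_i = b_i / cosα_i.
Slice 1: Δl = 2.6/cos(-13.1°) = 2.669 m; N'_1 = 51·cos(-13.1°) = 49.7; c'Δl = 4.27; W sinα = -11.6
Slice 2: Δl = 1.7/cos(-3.7°) = 1.704 m; N'_2 = 79·cos(-3.7°) = 78.8; c'Δl = 2.73; W sinα = -5.1
Slice 3: Δl = 2.2/cos4.8° = 2.208 m; N'_3 = 145·cos4.8° = 144.5; c'Δl = 3.53; W sinα = 12.1
Slice 4: Δl = 1.9/cos13.9° = 1.957 m; N'_4 = 153·cos13.9° = 148.5; c'Δl = 3.13; W sinα = 36.8
Slice 5: Δl = 2.9/cos25.0° = 3.200 m; N'_5 = 261·cos25.0° = 236.5; c'Δl = 5.12; W sinα = 110.3
Slice 6: Δl = 1.3/cos35.6° = 1.599 m; N'_6 = 90·cos35.6° = 73.2; c'Δl = 2.56; W sinα = 52.4
Slice 7: Δl = 3.0/cos48.2° = 4.501 m; N'_7 = 107·cos48.2° = 71.3; c'Δl = 7.20; W sinα = 79.8
Σc'Δl = 28.5 kN/m; ΣN' = 802.6 kN/m; ΣW sinα = 274.7 kN/m
Resisting = 28.5 + 802.6·tan33.3° = 28.5 + 527.2 = 555.7 kN/m
FS = 555.7 / 274.7 = 2.023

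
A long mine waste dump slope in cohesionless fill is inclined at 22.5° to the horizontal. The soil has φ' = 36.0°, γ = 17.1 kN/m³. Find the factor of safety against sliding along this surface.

For a dry cohesionless infinite slope the factor of safety is FS = tanφ' / tanβ.
FS = tan36.0° / tan22.5° = 0.7265 / 0.4142 = 1.754

FS = 1.75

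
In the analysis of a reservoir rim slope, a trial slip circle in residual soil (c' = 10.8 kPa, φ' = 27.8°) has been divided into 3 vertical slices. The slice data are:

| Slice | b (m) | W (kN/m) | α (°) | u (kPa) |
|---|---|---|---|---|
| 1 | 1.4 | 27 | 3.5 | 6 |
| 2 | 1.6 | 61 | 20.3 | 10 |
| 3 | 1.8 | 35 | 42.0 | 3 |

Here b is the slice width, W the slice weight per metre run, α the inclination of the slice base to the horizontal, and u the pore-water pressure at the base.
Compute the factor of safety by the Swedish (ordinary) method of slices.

Ordinary method of slices: FS = Σ[c'·Δl_i + (W_i cosα_i − u_i·Δl_i)·tanφ'] / Σ W_i sinα_i, with Δl_i = b_i / cosα_i.
Slice 1: Δl = 1.4/cos3.5° = 1.403 m; N'_1 = 27·cos3.5° − 6·1.403 = 18.5; c'Δl = 15.15; W sinα = 1.6
Slice 2: Δl = 1.6/cos20.3° = 1.706 m; N'_2 = 61·cos20.3° − 10·1.706 = 40.2; c'Δl = 18.42; W sinα = 21.2
Slice 3: Δl = 1.8/cos42.0° = 2.422 m; N'_3 = 35·cos42.0° − 3·2.422 = 18.7; c'Δl = 26.16; W sinα = 23.4
Σc'Δl = 59.7 kN/m; ΣN' = 77.4 kN/m; ΣW sinα = 46.2 kN/m
Resisting = 59.7 + 77.4·tan27.8° = 59.7 + 40.8 = 100.6 kN/m
FS = 100.6 / 46.2 = 2.175

FS = 2.18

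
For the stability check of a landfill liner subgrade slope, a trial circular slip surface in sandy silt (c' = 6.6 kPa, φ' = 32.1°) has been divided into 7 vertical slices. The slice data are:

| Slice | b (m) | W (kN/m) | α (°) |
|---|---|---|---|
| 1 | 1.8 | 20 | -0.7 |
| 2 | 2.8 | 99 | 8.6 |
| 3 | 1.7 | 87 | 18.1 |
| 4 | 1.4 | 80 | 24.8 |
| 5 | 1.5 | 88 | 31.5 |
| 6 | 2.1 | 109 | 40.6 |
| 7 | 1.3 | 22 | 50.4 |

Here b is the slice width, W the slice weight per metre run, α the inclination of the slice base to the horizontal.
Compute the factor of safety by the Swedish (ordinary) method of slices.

Ordinary method of slices: FS = Σ[c'·Δl_i + (W_i cosα_i)·tanφ'] / Σ W_i sinα_i, with Δl_i = b_i / cosα_i.
Slice 1: Δl = 1.8/cos(-0.7°) = 1.800 m; N'_1 = 20·cos(-0.7°) = 20.0; c'Δl = 11.88; W sinα = -0.2
Slice 2: Δl = 2.8/cos8.6° = 2.832 m; N'_2 = 99·cos8.6° = 97.9; c'Δl = 18.69; W sinα = 14.8
Slice 3: Δl = 1.7/cos18.1° = 1.789 m; N'_3 = 87·cos18.1° = 82.7; c'Δl = 11.80; W sinα = 27.0
Slice 4: Δl = 1.4/cos24.8° = 1.542 m; N'_4 = 80·cos24.8° = 72.6; c'Δl = 10.18; W sinα = 33.6
Slice 5: Δl = 1.5/cos31.5° = 1.759 m; N'_5 = 88·cos31.5° = 75.0; c'Δl = 11.61; W sinα = 46.0
Slice 6: Δl = 2.1/cos40.6° = 2.766 m; N'_6 = 109·cos40.6° = 82.8; c'Δl = 18.25; W sinα = 70.9
Slice 7: Δl = 1.3/cos50.4° = 2.039 m; N'_7 = 22·cos50.4° = 14.0; c'Δl = 13.46; W sinα = 17.0
Σc'Δl = 95.9 kN/m; ΣN' = 445.0 kN/m; ΣW sinα = 209.0 kN/m
Resisting = 95.9 + 445.0·tan32.1° = 95.9 + 279.2 = 375.0 kN/m
FS = 375.0 / 209.0 = 1.794

FS = 1.79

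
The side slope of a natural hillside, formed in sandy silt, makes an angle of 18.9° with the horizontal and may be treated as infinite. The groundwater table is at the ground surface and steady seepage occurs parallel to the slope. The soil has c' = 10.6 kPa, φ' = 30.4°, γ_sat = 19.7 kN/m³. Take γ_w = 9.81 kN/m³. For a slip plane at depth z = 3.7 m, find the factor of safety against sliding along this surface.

With seepage parallel to the slope and the water table at the surface, the effective normal stress on the slip plane uses the buoyant unit weight γ' = γ_sat − γ_w while the driving shear stress uses γ_sat:
FS = [c' + γ' z cos²β tanφ'] / [γ_sat z sinβ cosβ]
γ' = 19.7 − 9.81 = 9.89 kN/m³
Numerator = 10.6 + 9.89·3.7·cos²18.9°·tan30.4° = 10.6 + 9.89·3.7·0.8951·0.5867 = 29.816 kPa
Denominator = 19.7·3.7·sin18.9°·cos18.9° = 19.7·3.7·0.3239·0.9461 = 22.337 kPa
FS = 29.816 / 22.337 = 1.335

FS = 1.33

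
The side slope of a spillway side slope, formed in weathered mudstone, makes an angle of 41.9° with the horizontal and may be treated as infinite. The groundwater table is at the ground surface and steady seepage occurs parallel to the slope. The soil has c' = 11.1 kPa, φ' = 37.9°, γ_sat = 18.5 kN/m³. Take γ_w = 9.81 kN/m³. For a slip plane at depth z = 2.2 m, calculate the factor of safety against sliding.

FS = 0.96

With seepage parallel to the slope and the water table at the surface, the effective normal stress on the slip plane uses the buoyant unit weight γ' = γ_sat − γ_w while the driving shear stress uses γ_sat:
FS = [c' + γ' z cos²β tanφ'] / [γ_sat z sinβ cosβ]
γ' = 18.5 − 9.81 = 8.69 kN/m³
Numerator = 11.1 + 8.69·2.2·cos²41.9°·tan37.9° = 11.1 + 8.69·2.2·0.5540·0.7785 = 19.345 kPa
Denominator = 18.5·2.2·sin41.9°·cos41.9° = 18.5·2.2·0.6678·0.7443 = 20.231 kPa
FS = 19.345 / 20.231 = 0.956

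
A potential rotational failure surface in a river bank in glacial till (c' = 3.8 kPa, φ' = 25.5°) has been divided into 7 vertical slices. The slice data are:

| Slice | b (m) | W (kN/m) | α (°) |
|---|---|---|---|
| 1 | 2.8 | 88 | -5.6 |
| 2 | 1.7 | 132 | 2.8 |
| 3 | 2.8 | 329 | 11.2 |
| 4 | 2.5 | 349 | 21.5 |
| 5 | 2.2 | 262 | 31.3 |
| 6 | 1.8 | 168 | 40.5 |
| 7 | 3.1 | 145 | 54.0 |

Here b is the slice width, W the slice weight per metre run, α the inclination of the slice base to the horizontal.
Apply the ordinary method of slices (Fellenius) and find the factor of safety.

Ordinary method of slices: FS = Σ[c'·Δl_i + (W_i cosα_i)·tanφ'] / Σ W_i sinα_i, with Δl_i = b_i / cosα_i.
Slice 1: Δl = 2.8/cos(-5.6°) = 2.813 m; N'_1 = 88·cos(-5.6°) = 87.6; c'Δl = 10.69; W sinα = -8.6
Slice 2: Δl = 1.7/cos2.8° = 1.702 m; N'_2 = 132·cos2.8° = 131.8; c'Δl = 6.47; W sinα = 6.4
Slice 3: Δl = 2.8/cos11.2° = 2.854 m; N'_3 = 329·cos11.2° = 322.7; c'Δl = 10.85; W sinα = 63.9
Slice 4: Δl = 2.5/cos21.5° = 2.687 m; N'_4 = 349·cos21.5° = 324.7; c'Δl = 10.21; W sinα = 127.9
Slice 5: Δl = 2.2/cos31.3° = 2.575 m; N'_5 = 262·cos31.3° = 223.9; c'Δl = 9.78; W sinα = 136.1
Slice 6: Δl = 1.8/cos40.5° = 2.367 m; N'_6 = 168·cos40.5° = 127.7; c'Δl = 9.00; W sinα = 109.1
Slice 7: Δl = 3.1/cos54.0° = 5.274 m; N'_7 = 145·cos54.0° = 85.2; c'Δl = 20.04; W sinα = 117.3
Σc'Δl = 77.0 kN/m; ΣN' = 1303.7 kN/m; ΣW sinα = 552.2 kN/m
Resisting = 77.0 + 1303.7·tan25.5° = 77.0 + 621.8 = 698.9 kN/m
FS = 698.9 / 552.2 = 1.266

FS = 1.27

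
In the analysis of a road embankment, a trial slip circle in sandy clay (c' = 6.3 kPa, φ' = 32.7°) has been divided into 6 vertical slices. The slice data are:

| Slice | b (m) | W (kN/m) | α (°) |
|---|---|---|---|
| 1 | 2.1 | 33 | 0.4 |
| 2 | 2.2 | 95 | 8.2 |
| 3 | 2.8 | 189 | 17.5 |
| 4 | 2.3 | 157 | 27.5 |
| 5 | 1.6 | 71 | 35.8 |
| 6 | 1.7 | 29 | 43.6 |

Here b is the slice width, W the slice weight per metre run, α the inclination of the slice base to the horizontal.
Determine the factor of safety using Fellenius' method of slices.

FS = 2.08

Ordinary method of slices: FS = Σ[c'·Δl_i + (W_i cosα_i)·tanφ'] / Σ W_i sinα_i, with Δl_i = b_i / cosα_i.
Slice 1: Δl = 2.1/cos0.4° = 2.100 m; N'_1 = 33·cos0.4° = 33.0; c'Δl = 13.23; W sinα = 0.2
Slice 2: Δl = 2.2/cos8.2° = 2.223 m; N'_2 = 95·cos8.2° = 94.0; c'Δl = 14.00; W sinα = 13.5
Slice 3: Δl = 2.8/cos17.5° = 2.936 m; N'_3 = 189·cos17.5° = 180.3; c'Δl = 18.50; W sinα = 56.8
Slice 4: Δl = 2.3/cos27.5° = 2.593 m; N'_4 = 157·cos27.5° = 139.3; c'Δl = 16.34; W sinα = 72.5
Slice 5: Δl = 1.6/cos35.8° = 1.973 m; N'_5 = 71·cos35.8° = 57.6; c'Δl = 12.43; W sinα = 41.5
Slice 6: Δl = 1.7/cos43.6° = 2.348 m; N'_6 = 29·cos43.6° = 21.0; c'Δl = 14.79; W sinα = 20.0
Σc'Δl = 89.3 kN/m; ΣN' = 525.1 kN/m; ΣW sinα = 204.6 kN/m
Resisting = 89.3 + 525.1·tan32.7° = 89.3 + 337.1 = 426.4 kN/m
FS = 426.4 / 204.6 = 2.084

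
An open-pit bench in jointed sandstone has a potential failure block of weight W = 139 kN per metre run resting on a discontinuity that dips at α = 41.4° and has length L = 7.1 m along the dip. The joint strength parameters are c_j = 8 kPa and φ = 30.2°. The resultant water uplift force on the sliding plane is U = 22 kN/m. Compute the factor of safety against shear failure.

Resolving the block weight along and normal to the plane and applying the Mohr–Coulomb strength on the joint:
N' = W cosα − U = 139·cos41.4° − 22 = 82.3 kN/m
Driving force T = W sinα = 139·sin41.4° = 91.9 kN/m
Resisting force R = c_j·L + N'·tanφ = 8·7.1 + 82.3·tan30.2° = 56.8 + 47.9 = 104.7 kN/m
FS = R / T = 104.7 / 91.9 = 1.139

FS = 1.14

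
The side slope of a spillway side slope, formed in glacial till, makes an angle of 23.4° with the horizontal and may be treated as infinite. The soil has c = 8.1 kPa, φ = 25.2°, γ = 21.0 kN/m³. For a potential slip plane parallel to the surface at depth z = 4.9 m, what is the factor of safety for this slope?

FS = 1.30

For an infinite slope with a slip plane parallel to the surface (no pore pressure): FS = [c + γz cos²β tanφ] / [γz sinβ cosβ].
γz = 21.0·4.9 = 102.90 kN/m²
Numerator = 8.1 + 102.90·cos²23.4°·tan25.2° = 8.1 + 102.90·0.8423·0.4706 = 48.884 kPa
Denominator = 102.90·sin23.4°·cos23.4° = 102.90·0.3971·0.9178 = 37.505 kPa
FS = 48.884 / 37.505 = 1.303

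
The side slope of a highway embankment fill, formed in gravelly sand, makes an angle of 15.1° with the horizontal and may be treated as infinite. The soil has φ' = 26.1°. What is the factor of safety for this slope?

For a dry cohesionless infinite slope the factor of safety is FS = tanφ' / tanβ.
FS = tan26.1° / tan15.1° = 0.4899 / 0.2698 = 1.816

FS = 1.82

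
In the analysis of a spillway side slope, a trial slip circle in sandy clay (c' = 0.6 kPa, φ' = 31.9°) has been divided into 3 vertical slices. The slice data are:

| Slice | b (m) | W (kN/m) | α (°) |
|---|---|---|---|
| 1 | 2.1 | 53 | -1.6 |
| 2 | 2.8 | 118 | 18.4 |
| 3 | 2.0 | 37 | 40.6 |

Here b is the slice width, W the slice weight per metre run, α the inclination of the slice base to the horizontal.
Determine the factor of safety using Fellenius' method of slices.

FS = 2.08

Ordinary method of slices: FS = Σ[c'·Δl_i + (W_i cosα_i)·tanφ'] / Σ W_i sinα_i, with Δl_i = b_i / cosα_i.
Slice 1: Δl = 2.1/cos(-1.6°) = 2.101 m; N'_1 = 53·cos(-1.6°) = 53.0; c'Δl = 1.26; W sinα = -1.5
Slice 2: Δl = 2.8/cos18.4° = 2.951 m; N'_2 = 118·cos18.4° = 112.0; c'Δl = 1.77; W sinα = 37.2
Slice 3: Δl = 2.0/cos40.6° = 2.634 m; N'_3 = 37·cos40.6° = 28.1; c'Δl = 1.58; W sinα = 24.1
Σc'Δl = 4.6 kN/m; ΣN' = 193.0 kN/m; ΣW sinα = 59.8 kN/m
Resisting = 4.6 + 193.0·tan31.9° = 4.6 + 120.2 = 124.8 kN/m
FS = 124.8 / 59.8 = 2.085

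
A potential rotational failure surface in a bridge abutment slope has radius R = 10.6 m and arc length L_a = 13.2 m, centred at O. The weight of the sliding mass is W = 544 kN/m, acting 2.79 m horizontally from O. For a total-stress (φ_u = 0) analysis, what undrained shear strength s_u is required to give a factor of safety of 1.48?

FS = s_u·L_a·R / (W·d), so s_u = FS·W·d / (L_a·R).
s_u = 1.48·544·2.79 / (13.20·10.6) = 2246.3 / 139.92 = 16.05 kPa

s_u = 16.1 kPa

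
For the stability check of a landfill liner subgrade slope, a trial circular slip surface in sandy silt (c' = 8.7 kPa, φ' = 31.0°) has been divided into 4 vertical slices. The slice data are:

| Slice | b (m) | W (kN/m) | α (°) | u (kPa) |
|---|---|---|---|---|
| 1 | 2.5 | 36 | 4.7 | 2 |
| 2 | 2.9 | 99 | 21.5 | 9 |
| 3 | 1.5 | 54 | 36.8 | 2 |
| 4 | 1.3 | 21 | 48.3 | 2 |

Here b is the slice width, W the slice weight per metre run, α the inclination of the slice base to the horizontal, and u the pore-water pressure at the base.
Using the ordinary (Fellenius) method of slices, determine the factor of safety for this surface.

Ordinary method of slices: FS = Σ[c'·Δl_i + (W_i cosα_i − u_i·Δl_i)·tanφ'] / Σ W_i sinα_i, with Δl_i = b_i / cosα_i.
Slice 1: Δl = 2.5/cos4.7° = 2.508 m; N'_1 = 36·cos4.7° − 2·2.508 = 30.9; c'Δl = 21.82; W sinα = 2.9
Slice 2: Δl = 2.9/cos21.5° = 3.117 m; N'_2 = 99·cos21.5° − 9·3.117 = 64.1; c'Δl = 27.12; W sinα = 36.3
Slice 3: Δl = 1.5/cos36.8° = 1.873 m; N'_3 = 54·cos36.8° − 2·1.873 = 39.5; c'Δl = 16.30; W sinα = 32.3
Slice 4: Δl = 1.3/cos48.3° = 1.954 m; N'_4 = 21·cos48.3° − 2·1.954 = 10.1; c'Δl = 17.00; W sinα = 15.7
Σc'Δl = 82.2 kN/m; ΣN' = 144.5 kN/m; ΣW sinα = 87.3 kN/m
Resisting = 82.2 + 144.5·tan31.0° = 82.2 + 86.8 = 169.0 kN/m
FS = 169.0 / 87.3 = 1.937

FS = 1.94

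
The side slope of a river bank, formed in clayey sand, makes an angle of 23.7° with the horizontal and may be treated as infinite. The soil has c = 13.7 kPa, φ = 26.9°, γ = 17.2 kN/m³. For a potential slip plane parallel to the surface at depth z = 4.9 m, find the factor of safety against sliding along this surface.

FS = 1.60

For an infinite slope with a slip plane parallel to the surface (no pore pressure): FS = [c + γz cos²β tanφ] / [γz sinβ cosβ].
γz = 17.2·4.9 = 84.28 kN/m²
Numerator = 13.7 + 84.28·cos²23.7°·tan26.9° = 13.7 + 84.28·0.8384·0.5073 = 49.550 kPa
Denominator = 84.28·sin23.7°·cos23.7° = 84.28·0.4019·0.9157 = 31.019 kPa
FS = 49.550 / 31.019 = 1.597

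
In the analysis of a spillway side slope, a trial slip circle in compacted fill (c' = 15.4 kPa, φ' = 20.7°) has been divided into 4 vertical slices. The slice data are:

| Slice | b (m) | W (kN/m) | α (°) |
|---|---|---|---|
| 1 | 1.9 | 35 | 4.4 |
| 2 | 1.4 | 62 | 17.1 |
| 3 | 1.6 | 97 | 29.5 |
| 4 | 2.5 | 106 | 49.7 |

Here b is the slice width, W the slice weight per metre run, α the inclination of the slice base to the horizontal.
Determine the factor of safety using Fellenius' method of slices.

Ordinary method of slices: FS = Σ[c'·Δl_i + (W_i cosα_i)·tanφ'] / Σ W_i sinα_i, with Δl_i = b_i / cosα_i.
Slice 1: Δl = 1.9/cos4.4° = 1.906 m; N'_1 = 35·cos4.4° = 34.9; c'Δl = 29.35; W sinα = 2.7
Slice 2: Δl = 1.4/cos17.1° = 1.465 m; N'_2 = 62·cos17.1° = 59.3; c'Δl = 22.56; W sinα = 18.2
Slice 3: Δl = 1.6/cos29.5° = 1.838 m; N'_3 = 97·cos29.5° = 84.4; c'Δl = 28.31; W sinα = 47.8
Slice 4: Δl = 2.5/cos49.7° = 3.865 m; N'_4 = 106·cos49.7° = 68.6; c'Δl = 59.52; W sinα = 80.8
Σc'Δl = 139.7 kN/m; ΣN' = 247.1 kN/m; ΣW sinα = 149.5 kN/m
Resisting = 139.7 + 247.1·tan20.7° = 139.7 + 93.4 = 233.1 kN/m
FS = 233.1 / 149.5 = 1.559

FS = 1.56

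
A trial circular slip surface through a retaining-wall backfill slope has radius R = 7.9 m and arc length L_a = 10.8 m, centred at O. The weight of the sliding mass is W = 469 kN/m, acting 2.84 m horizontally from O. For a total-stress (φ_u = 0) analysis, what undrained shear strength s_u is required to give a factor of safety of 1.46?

s_u = 22.8 kPa

FS = s_u·L_a·R / (W·d), so s_u = FS·W·d / (L_a·R).
s_u = 1.46·469·2.84 / (10.80·7.9) = 1944.7 / 85.32 = 22.79 kPa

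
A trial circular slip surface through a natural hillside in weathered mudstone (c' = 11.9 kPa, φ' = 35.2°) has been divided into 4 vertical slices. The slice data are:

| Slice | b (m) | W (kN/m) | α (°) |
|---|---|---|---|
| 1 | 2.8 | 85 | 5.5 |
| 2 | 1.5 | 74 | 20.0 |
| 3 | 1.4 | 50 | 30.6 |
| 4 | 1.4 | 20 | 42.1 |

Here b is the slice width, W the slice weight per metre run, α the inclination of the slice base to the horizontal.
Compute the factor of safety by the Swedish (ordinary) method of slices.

FS = 3.37

Ordinary method of slices: FS = Σ[c'·Δl_i + (W_i cosα_i)·tanφ'] / Σ W_i sinα_i, with Δl_i = b_i / cosα_i.
Slice 1: Δl = 2.8/cos5.5° = 2.813 m; N'_1 = 85·cos5.5° = 84.6; c'Δl = 33.47; W sinα = 8.1
Slice 2: Δl = 1.5/cos20.0° = 1.596 m; N'_2 = 74·cos20.0° = 69.5; c'Δl = 19.00; W sinα = 25.3
Slice 3: Δl = 1.4/cos30.6° = 1.627 m; N'_3 = 50·cos30.6° = 43.0; c'Δl = 19.36; W sinα = 25.5
Slice 4: Δl = 1.4/cos42.1° = 1.887 m; N'_4 = 20·cos42.1° = 14.8; c'Δl = 22.45; W sinα = 13.4
Σc'Δl = 94.3 kN/m; ΣN' = 212.0 kN/m; ΣW sinα = 72.3 kN/m
Resisting = 94.3 + 212.0·tan35.2° = 94.3 + 149.6 = 243.8 kN/m
FS = 243.8 / 72.3 = 3.372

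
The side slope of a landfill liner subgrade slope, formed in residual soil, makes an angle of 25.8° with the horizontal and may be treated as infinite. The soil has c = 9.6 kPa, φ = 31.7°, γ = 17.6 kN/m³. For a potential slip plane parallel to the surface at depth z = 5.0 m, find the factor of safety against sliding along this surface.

FS = 1.56

For an infinite slope with a slip plane parallel to the surface (no pore pressure): FS = [c + γz cos²β tanφ] / [γz sinβ cosβ].
γz = 17.6·5.0 = 88.00 kN/m²
Numerator = 9.6 + 88.00·cos²25.8°·tan31.7° = 9.6 + 88.00·0.8106·0.6176 = 53.655 kPa
Denominator = 88.00·sin25.8°·cos25.8° = 88.00·0.4352·0.9003 = 34.483 kPa
FS = 53.655 / 34.483 = 1.556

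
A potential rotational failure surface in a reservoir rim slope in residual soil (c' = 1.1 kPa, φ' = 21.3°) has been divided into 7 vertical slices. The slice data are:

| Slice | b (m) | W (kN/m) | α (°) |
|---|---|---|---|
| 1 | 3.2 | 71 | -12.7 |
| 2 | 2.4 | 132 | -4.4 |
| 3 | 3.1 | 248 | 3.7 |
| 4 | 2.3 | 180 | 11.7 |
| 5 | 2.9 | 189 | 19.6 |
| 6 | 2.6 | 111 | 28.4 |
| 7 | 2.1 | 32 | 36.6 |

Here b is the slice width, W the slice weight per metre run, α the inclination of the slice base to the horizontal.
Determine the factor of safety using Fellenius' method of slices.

Ordinary method of slices: FS = Σ[c'·Δl_i + (W_i cosα_i)·tanφ'] / Σ W_i sinα_i, with Δl_i = b_i / cosα_i.
Slice 1: Δl = 3.2/cos(-12.7°) = 3.280 m; N'_1 = 71·cos(-12.7°) = 69.3; c'Δl = 3.61; W sinα = -15.6
Slice 2: Δl = 2.4/cos(-4.4°) = 2.407 m; N'_2 = 132·cos(-4.4°) = 131.6; c'Δl = 2.65; W sinα = -10.1
Slice 3: Δl = 3.1/cos3.7° = 3.106 m; N'_3 = 248·cos3.7° = 247.5; c'Δl = 3.42; W sinα = 16.0
Slice 4: Δl = 2.3/cos11.7° = 2.349 m; N'_4 = 180·cos11.7° = 176.3; c'Δl = 2.58; W sinα = 36.5
Slice 5: Δl = 2.9/cos19.6° = 3.078 m; N'_5 = 189·cos19.6° = 178.0; c'Δl = 3.39; W sinα = 63.4
Slice 6: Δl = 2.6/cos28.4° = 2.956 m; N'_6 = 111·cos28.4° = 97.6; c'Δl = 3.25; W sinα = 52.8
Slice 7: Δl = 2.1/cos36.6° = 2.616 m; N'_7 = 32·cos36.6° = 25.7; c'Δl = 2.88; W sinα = 19.1
Σc'Δl = 21.8 kN/m; ΣN' = 926.0 kN/m; ΣW sinα = 162.0 kN/m
Resisting = 21.8 + 926.0·tan21.3° = 21.8 + 361.0 = 382.8 kN/m
FS = 382.8 / 162.0 = 2.362

FS = 2.36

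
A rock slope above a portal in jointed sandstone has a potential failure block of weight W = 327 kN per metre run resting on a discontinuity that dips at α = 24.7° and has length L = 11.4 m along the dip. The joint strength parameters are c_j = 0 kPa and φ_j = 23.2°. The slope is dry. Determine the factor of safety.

FS = 0.93

Resolving the block weight along and normal to the plane and applying the Mohr–Coulomb strength on the joint:
N' = W cosα = 327·cos24.7° = 297.1 kN/m
Driving force T = W sinα = 327·sin24.7° = 136.6 kN/m
Resisting force R = c_j·L + N'·tanφ_j = 0·11.4 + 297.1·tan23.2° = 0.0 + 127.3 = 127.3 kN/m
FS = R / T = 127.3 / 136.6 = 0.932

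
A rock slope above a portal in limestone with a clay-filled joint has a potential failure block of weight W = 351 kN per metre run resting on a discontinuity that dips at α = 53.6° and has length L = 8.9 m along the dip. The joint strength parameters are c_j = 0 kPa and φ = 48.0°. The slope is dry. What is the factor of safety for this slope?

Resolving the block weight along and normal to the plane and applying the Mohr–Coulomb strength on the joint:
N' = W cosα = 351·cos53.6° = 208.3 kN/m
Driving force T = W sinα = 351·sin53.6° = 282.5 kN/m
Resisting force R = c_j·L + N'·tanφ = 0·8.9 + 208.3·tan48.0° = 0.0 + 231.3 = 231.3 kN/m
FS = R / T = 231.3 / 282.5 = 0.819

FS = 0.82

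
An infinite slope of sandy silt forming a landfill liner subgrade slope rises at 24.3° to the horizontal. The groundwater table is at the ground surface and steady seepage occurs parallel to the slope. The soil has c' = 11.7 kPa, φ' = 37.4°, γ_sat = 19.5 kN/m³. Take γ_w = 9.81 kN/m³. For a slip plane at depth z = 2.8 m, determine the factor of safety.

FS = 1.41

With seepage parallel to the slope and the water table at the surface, the effective normal stress on the slip plane uses the buoyant unit weight γ' = γ_sat − γ_w while the driving shear stress uses γ_sat:
FS = [c' + γ' z cos²β tanφ'] / [γ_sat z sinβ cosβ]
γ' = 19.5 − 9.81 = 9.69 kN/m³
Numerator = 11.7 + 9.69·2.8·cos²24.3°·tan37.4° = 11.7 + 9.69·2.8·0.8307·0.7646 = 28.931 kPa
Denominator = 19.5·2.8·sin24.3°·cos24.3° = 19.5·2.8·0.4115·0.9114 = 20.478 kPa
FS = 28.931 / 20.478 = 1.413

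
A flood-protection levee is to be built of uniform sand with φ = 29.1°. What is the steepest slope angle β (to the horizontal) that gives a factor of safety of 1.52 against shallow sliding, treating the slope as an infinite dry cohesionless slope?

β = 20.1°

For an infinite dry cohesionless slope FS = tanφ/tanβ, so tanβ = tanφ / FS.
tanβ = tan29.1° / 1.52 = 0.5566 / 1.52 = 0.3662
β = arctan(0.3662) = 20.11°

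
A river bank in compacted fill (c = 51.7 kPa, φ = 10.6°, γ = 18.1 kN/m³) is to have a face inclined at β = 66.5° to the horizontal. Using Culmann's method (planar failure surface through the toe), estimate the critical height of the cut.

Culmann's analysis gives the critical failure plane at α_cr = (β + φ)/2 = (66.5 + 10.6)/2 = 38.5°, and the critical height
H_c = (4c/γ) · sinβ cosφ / [1 − cos(β − φ)]
    = (4·51.7/18.1) · sin66.5°·cos10.6° / [1 − cos(55.9°)]
    = 11.425 · 0.9171·0.9829 / [1 − 0.5606]
    = 11.425 · 0.9014 / 0.4394
    = 23.44 m

H_c = 23.44 m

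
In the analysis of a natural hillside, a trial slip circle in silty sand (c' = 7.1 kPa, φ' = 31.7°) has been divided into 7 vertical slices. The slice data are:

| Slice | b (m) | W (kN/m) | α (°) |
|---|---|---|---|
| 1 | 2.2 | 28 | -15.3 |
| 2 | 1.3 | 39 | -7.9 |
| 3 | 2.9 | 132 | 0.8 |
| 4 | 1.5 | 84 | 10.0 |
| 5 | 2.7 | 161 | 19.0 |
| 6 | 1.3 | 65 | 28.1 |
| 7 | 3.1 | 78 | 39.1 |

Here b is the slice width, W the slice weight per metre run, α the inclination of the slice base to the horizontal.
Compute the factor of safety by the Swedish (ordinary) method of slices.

Ordinary method of slices: FS = Σ[c'·Δl_i + (W_i cosα_i)·tanφ'] / Σ W_i sinα_i, with Δl_i = b_i / cosα_i.
Slice 1: Δl = 2.2/cos(-15.3°) = 2.281 m; N'_1 = 28·cos(-15.3°) = 27.0; c'Δl = 16.19; W sinα = -7.4
Slice 2: Δl = 1.3/cos(-7.9°) = 1.312 m; N'_2 = 39·cos(-7.9°) = 38.6; c'Δl = 9.32; W sinα = -5.4
Slice 3: Δl = 2.9/cos0.8° = 2.900 m; N'_3 = 132·cos0.8° = 132.0; c'Δl = 20.59; W sinα = 1.8
Slice 4: Δl = 1.5/cos10.0° = 1.523 m; N'_4 = 84·cos10.0° = 82.7; c'Δl = 10.81; W sinα = 14.6
Slice 5: Δl = 2.7/cos19.0° = 2.856 m; N'_5 = 161·cos19.0° = 152.2; c'Δl = 20.27; W sinα = 52.4
Slice 6: Δl = 1.3/cos28.1° = 1.474 m; N'_6 = 65·cos28.1° = 57.3; c'Δl = 10.46; W sinα = 30.6
Slice 7: Δl = 3.1/cos39.1° = 3.995 m; N'_7 = 78·cos39.1° = 60.5; c'Δl = 28.36; W sinα = 49.2
Σc'Δl = 116.0 kN/m; ΣN' = 550.4 kN/m; ΣW sinα = 135.9 kN/m
Resisting = 116.0 + 550.4·tan31.7° = 116.0 + 340.0 = 456.0 kN/m
FS = 456.0 / 135.9 = 3.355

FS = 3.36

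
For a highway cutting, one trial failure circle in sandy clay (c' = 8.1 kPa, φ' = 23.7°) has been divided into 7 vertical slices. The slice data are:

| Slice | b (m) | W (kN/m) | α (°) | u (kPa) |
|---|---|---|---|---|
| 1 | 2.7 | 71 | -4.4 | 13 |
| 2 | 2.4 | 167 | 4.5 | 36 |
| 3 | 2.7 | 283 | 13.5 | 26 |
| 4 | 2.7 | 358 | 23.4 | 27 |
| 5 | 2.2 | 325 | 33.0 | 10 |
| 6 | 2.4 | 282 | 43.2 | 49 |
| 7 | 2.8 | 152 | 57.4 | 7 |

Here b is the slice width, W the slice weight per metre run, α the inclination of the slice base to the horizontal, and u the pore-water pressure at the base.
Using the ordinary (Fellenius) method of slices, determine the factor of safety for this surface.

FS = 0.80

Ordinary method of slices: FS = Σ[c'·Δl_i + (W_i cosα_i − u_i·Δl_i)·tanφ'] / Σ W_i sinα_i, with Δl_i = b_i / cosα_i.
Slice 1: Δl = 2.7/cos(-4.4°) = 2.708 m; N'_1 = 71·cos(-4.4°) − 13·2.708 = 35.6; c'Δl = 21.93; W sinα = -5.4
Slice 2: Δl = 2.4/cos4.5° = 2.407 m; N'_2 = 167·cos4.5° − 36·2.407 = 79.8; c'Δl = 19.50; W sinα = 13.1
Slice 3: Δl = 2.7/cos13.5° = 2.777 m; N'_3 = 283·cos13.5° − 26·2.777 = 203.0; c'Δl = 22.49; W sinα = 66.1
Slice 4: Δl = 2.7/cos23.4° = 2.942 m; N'_4 = 358·cos23.4° − 27·2.942 = 249.1; c'Δl = 23.83; W sinα = 142.2
Slice 5: Δl = 2.2/cos33.0° = 2.623 m; N'_5 = 325·cos33.0° − 10·2.623 = 246.3; c'Δl = 21.25; W sinα = 177.0
Slice 6: Δl = 2.4/cos43.2° = 3.292 m; N'_6 = 282·cos43.2° − 49·3.292 = 44.2; c'Δl = 26.67; W sinα = 193.0
Slice 7: Δl = 2.8/cos57.4° = 5.197 m; N'_7 = 152·cos57.4° − 7·5.197 = 45.5; c'Δl = 42.10; W sinα = 128.1
Σc'Δl = 177.8 kN/m; ΣN' = 903.6 kN/m; ΣW sinα = 714.0 kN/m
Resisting = 177.8 + 903.6·tan23.7° = 177.8 + 396.7 = 574.4 kN/m
FS = 574.4 / 714.0 = 0.805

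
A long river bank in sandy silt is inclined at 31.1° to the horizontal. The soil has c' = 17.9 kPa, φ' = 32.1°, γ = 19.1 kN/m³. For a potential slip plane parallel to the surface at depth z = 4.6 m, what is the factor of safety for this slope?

FS = 1.50

For an infinite slope with a slip plane parallel to the surface (no pore pressure): FS = [c' + γz cos²β tanφ'] / [γz sinβ cosβ].
γz = 19.1·4.6 = 87.86 kN/m²
Numerator = 17.9 + 87.86·cos²31.1°·tan32.1° = 17.9 + 87.86·0.7332·0.6273 = 58.310 kPa
Denominator = 87.86·sin31.1°·cos31.1° = 87.86·0.5165·0.8563 = 38.860 kPa
FS = 58.310 / 38.860 = 1.501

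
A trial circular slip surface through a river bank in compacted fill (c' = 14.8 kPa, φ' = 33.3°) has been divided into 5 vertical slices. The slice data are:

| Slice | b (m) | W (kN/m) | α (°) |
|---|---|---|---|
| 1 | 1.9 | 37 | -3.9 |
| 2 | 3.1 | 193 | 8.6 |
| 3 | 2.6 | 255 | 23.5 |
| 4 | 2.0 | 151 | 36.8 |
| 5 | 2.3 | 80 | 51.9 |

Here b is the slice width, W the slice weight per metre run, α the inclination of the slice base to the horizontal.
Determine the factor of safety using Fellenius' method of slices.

Ordinary method of slices: FS = Σ[c'·Δl_i + (W_i cosα_i)·tanφ'] / Σ W_i sinα_i, with Δl_i = b_i / cosα_i.
Slice 1: Δl = 1.9/cos(-3.9°) = 1.904 m; N'_1 = 37·cos(-3.9°) = 36.9; c'Δl = 28.19; W sinα = -2.5
Slice 2: Δl = 3.1/cos8.6° = 3.135 m; N'_2 = 193·cos8.6° = 190.8; c'Δl = 46.40; W sinα = 28.9
Slice 3: Δl = 2.6/cos23.5° = 2.835 m; N'_3 = 255·cos23.5° = 233.9; c'Δl = 41.96; W sinα = 101.7
Slice 4: Δl = 2.0/cos36.8° = 2.498 m; N'_4 = 151·cos36.8° = 120.9; c'Δl = 36.97; W sinα = 90.5
Slice 5: Δl = 2.3/cos51.9° = 3.727 m; N'_5 = 80·cos51.9° = 49.4; c'Δl = 55.17; W sinα = 63.0
Σc'Δl = 208.7 kN/m; ΣN' = 631.9 kN/m; ΣW sinα = 281.4 kN/m
Resisting = 208.7 + 631.9·tan33.3° = 208.7 + 415.1 = 623.7 kN/m
FS = 623.7 / 281.4 = 2.216

FS = 2.22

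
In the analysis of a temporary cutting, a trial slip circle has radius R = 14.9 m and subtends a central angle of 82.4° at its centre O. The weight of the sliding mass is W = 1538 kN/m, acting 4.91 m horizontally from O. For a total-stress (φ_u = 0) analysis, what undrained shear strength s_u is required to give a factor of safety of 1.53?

s_u = 36.2 kPa

FS = s_u·L_a·R / (W·d), so s_u = FS·W·d / (L_a·R).
Arc length L_a = R·θ = 14.9·(82.4°·π/180) = 14.9·1.4382 = 21.43 m
s_u = 1.53·1538·4.91 / (21.43·14.9) = 11553.9 / 319.28 = 36.19 kPa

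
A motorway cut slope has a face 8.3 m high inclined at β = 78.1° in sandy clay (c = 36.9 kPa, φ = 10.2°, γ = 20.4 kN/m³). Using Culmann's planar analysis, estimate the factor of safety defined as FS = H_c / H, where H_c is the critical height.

H_c = (4c/γ) · sinβ cosφ / [1 − cos(β − φ)]
    = (4·36.9/20.4) · sin78.1°·cos10.2° / [1 − cos67.9°]
    = 7.235 · 0.9630 / 0.6238 = 11.17 m
FS = H_c / H = 11.17 / 8.3 = 1.346

FS = 1.35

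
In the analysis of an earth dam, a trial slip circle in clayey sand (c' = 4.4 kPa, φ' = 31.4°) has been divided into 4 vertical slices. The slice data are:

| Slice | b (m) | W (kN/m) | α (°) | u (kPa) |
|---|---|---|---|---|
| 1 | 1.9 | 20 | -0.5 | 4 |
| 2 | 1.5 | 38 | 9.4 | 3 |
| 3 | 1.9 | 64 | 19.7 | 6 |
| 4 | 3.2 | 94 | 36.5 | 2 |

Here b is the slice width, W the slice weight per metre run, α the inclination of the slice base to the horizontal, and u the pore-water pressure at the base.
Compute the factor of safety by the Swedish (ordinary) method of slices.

Ordinary method of slices: FS = Σ[c'·Δl_i + (W_i cosα_i − u_i·Δl_i)·tanφ'] / Σ W_i sinα_i, with Δl_i = b_i / cosα_i.
Slice 1: Δl = 1.9/cos(-0.5°) = 1.900 m; N'_1 = 20·cos(-0.5°) − 4·1.900 = 12.4; c'Δl = 8.36; W sinα = -0.2
Slice 2: Δl = 1.5/cos9.4° = 1.520 m; N'_2 = 38·cos9.4° − 3·1.520 = 32.9; c'Δl = 6.69; W sinα = 6.2
Slice 3: Δl = 1.9/cos19.7° = 2.018 m; N'_3 = 64·cos19.7° − 6·2.018 = 48.1; c'Δl = 8.88; W sinα = 21.6
Slice 4: Δl = 3.2/cos36.5° = 3.981 m; N'_4 = 94·cos36.5° − 2·3.981 = 67.6; c'Δl = 17.52; W sinα = 55.9
Σc'Δl = 41.4 kN/m; ΣN' = 161.1 kN/m; ΣW sinα = 83.5 kN/m
Resisting = 41.4 + 161.1·tan31.4° = 41.4 + 98.3 = 139.8 kN/m
FS = 139.8 / 83.5 = 1.673

FS = 1.67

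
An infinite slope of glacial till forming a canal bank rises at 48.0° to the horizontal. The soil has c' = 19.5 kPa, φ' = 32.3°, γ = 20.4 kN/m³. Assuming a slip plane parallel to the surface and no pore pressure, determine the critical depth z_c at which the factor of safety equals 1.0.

z_c = 4.46 m

Setting FS = 1.00 in FS = [c' + γz cos²β tanφ'] / [γz sinβ cosβ] and solving for z:
z = c' / [γ cosβ (FS·sinβ − cosβ·tanφ')]
  = 19.5 / [20.4·cos48.0°·(1.00·sin48.0° − cos48.0°·tan32.3°)]
  = 19.5 / [20.4·0.6691·(1.00·0.7431 − 0.6691·0.6322)]
  = 19.5 / 4.3700 = 4.462 m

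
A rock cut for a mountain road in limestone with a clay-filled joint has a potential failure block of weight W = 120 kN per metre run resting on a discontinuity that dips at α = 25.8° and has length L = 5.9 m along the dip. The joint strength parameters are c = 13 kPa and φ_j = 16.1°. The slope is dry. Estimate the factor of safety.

FS = 2.07

Resolving the block weight along and normal to the plane and applying the Mohr–Coulomb strength on the joint:
N' = W cosα = 120·cos25.8° = 108.0 kN/m
Driving force T = W sinα = 120·sin25.8° = 52.2 kN/m
Resisting force R = c·L + N'·tanφ_j = 13·5.9 + 108.0·tan16.1° = 76.7 + 31.2 = 107.9 kN/m
FS = R / T = 107.9 / 52.2 = 2.066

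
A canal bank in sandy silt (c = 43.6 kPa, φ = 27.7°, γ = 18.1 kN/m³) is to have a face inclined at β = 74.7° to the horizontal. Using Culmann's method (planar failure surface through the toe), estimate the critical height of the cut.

H_c = 25.88 m

Culmann's analysis gives the critical failure plane at α_cr = (β + φ)/2 = (74.7 + 27.7)/2 = 51.2°, and the critical height
H_c = (4c/γ) · sinβ cosφ / [1 − cos(β − φ)]
    = (4·43.6/18.1) · sin74.7°·cos27.7° / [1 − cos(47.0°)]
    = 9.635 · 0.9646·0.8854 / [1 − 0.6820]
    = 9.635 · 0.8540 / 0.3180
    = 25.88 m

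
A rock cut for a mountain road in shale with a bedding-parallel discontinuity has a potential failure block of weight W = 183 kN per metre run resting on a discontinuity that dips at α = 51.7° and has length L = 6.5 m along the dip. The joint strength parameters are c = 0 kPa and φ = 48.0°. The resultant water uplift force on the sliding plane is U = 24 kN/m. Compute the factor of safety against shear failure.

FS = 0.69

Resolving the block weight along and normal to the plane and applying the Mohr–Coulomb strength on the joint:
N' = W cosα − U = 183·cos51.7° − 24 = 89.4 kN/m
Driving force T = W sinα = 183·sin51.7° = 143.6 kN/m
Resisting force R = c·L + N'·tanφ = 0·6.5 + 89.4·tan48.0° = 0.0 + 99.3 = 99.3 kN/m
FS = R / T = 99.3 / 143.6 = 0.692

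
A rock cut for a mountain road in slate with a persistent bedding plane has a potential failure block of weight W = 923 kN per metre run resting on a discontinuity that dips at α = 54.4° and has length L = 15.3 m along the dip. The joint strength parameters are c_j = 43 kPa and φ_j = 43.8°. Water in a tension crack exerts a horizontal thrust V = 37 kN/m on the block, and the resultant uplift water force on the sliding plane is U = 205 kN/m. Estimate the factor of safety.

FS = 1.23

Resolving the block weight along and normal to the plane and applying the Mohr–Coulomb strength on the joint:
N' = W cosα − U − V sinα = 923·cos54.4° − 205 − 37·sin54.4° = 302.2 kN/m
Driving force T = W sinα + V cosα = 923·sin54.4° + 37·cos54.4° = 772.0 kN/m
Resisting force R = c_j·L + N'·tanφ_j = 43·15.3 + 302.2·tan43.8° = 657.9 + 289.8 = 947.7 kN/m
FS = R / T = 947.7 / 772.0 = 1.228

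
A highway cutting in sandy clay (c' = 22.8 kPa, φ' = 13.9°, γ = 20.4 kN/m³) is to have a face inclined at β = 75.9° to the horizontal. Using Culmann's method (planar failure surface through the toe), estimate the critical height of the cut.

H_c = 7.93 m

Culmann's analysis gives the critical failure plane at α_cr = (β + φ')/2 = (75.9 + 13.9)/2 = 44.9°, and the critical height
H_c = (4c'/γ) · sinβ cosφ' / [1 − cos(β − φ')]
    = (4·22.8/20.4) · sin75.9°·cos13.9° / [1 − cos(62.0°)]
    = 4.471 · 0.9699·0.9707 / [1 − 0.4695]
    = 4.471 · 0.9415 / 0.5305
    = 7.93 m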